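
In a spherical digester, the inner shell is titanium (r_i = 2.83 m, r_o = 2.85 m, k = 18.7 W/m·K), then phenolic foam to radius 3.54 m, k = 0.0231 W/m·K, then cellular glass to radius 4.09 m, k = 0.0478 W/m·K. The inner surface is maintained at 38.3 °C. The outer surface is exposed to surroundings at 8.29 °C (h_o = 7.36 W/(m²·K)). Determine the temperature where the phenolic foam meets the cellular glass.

T = 14.7 °C

Series thermal resistances, inner to outer:
  R_titanium = (1/2.83 − 1/2.85)/(4πk) = 0.002480/(4π·18.7) = 1.055×10^-5 K/W
  R_phenolic foam = (1/2.85 − 1/3.54)/(4πk) = 0.06839/(4π·0.0231) = 0.2356 K/W
  R_cellular glass = (1/3.54 − 1/4.09)/(4πk) = 0.03799/(4π·0.0478) = 0.06324 K/W
  R_conv,out = 1/(4πr²h) = 1/(4π·4.09²·7.36) = 6.463×10^-4 K/W
ΣR = 1.055×10^-5 + 0.2356 + 0.06324 + 6.463×10^-4 = 0.2995 K/W
Q = ΔT/ΣR = (38.3 °C − 8.29 °C)/0.2995 = 100.2 W
From the inner boundary to the phenolic foam/cellular glass interface, ΣR_partial = 0.2356 K/W.
T_interface = T_in − Q·ΣR_partial = 38.3 °C − (100.2)(0.2356) = 14.7 °C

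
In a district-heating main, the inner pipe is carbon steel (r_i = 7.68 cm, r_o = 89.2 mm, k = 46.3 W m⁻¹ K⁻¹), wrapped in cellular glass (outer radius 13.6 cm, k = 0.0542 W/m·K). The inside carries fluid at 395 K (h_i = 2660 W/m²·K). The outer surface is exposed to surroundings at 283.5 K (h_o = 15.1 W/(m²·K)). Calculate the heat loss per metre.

Treat each layer as a resistance in series:
  R'_conv,in = 1/(2πr h) = 1/(2π·0.0768·2660) = 7.791×10^-4 m·K/W
  R'_carbon steel = ln(0.0892/0.0768)/(2πk) = 0.1497/(2π·46.3) = 5.145×10^-4 m·K/W
  R'_cellular glass = ln(0.136/0.0892)/(2πk) = 0.4218/(2π·0.0542) = 1.239 m·K/W
  R'_conv,out = 1/(2πr h) = 1/(2π·0.136·15.1) = 0.07750 m·K/W
ΣR = 7.791×10^-4 + 5.145×10^-4 + 1.239 + 0.07750 = 1.318 m·K/W
Q' = ΔT/ΣR = (395 K − 283.5 K)/1.318 = 84.6 W/m

Q' = 84.6 W/m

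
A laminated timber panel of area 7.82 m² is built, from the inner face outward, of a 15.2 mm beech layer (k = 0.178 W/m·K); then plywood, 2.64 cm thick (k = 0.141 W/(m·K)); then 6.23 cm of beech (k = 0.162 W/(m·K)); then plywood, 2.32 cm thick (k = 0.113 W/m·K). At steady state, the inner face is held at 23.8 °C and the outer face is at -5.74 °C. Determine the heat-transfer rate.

Q = 268 W

Treat each layer as a resistance in series:
  R_beech = L/(kA) = 0.0152/(0.178·7.82) = 0.01092 K/W
  R_plywood = L/(kA) = 0.0264/(0.141·7.82) = 0.02394 K/W
  R_beech = L/(kA) = 0.0623/(0.162·7.82) = 0.04918 K/W
  R_plywood = L/(kA) = 0.0232/(0.113·7.82) = 0.02625 K/W
ΣR = 0.01092 + 0.02394 + 0.04918 + 0.02625 = 0.1103 K/W
Q = ΔT/ΣR = (23.8 °C − -5.74 °C)/0.1103 = 268 W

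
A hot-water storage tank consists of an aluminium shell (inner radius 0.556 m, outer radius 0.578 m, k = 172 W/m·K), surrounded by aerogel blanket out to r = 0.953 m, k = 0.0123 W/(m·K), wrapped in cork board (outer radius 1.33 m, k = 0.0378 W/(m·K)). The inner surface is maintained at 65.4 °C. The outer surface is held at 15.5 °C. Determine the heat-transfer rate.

Q = 9.92 W

Series thermal resistances, inner to outer:
  R_aluminium = (1/0.556 − 1/0.578)/(4πk) = 0.06846/(4π·172) = 3.167×10^-5 K/W
  R_aerogel blanket = (1/0.578 − 1/0.953)/(4πk) = 0.6808/(4π·0.0123) = 4.404 K/W
  R_cork board = (1/0.953 − 1/1.33)/(4πk) = 0.2974/(4π·0.0378) = 0.6262 K/W
ΣR = 3.167×10^-5 + 4.404 + 0.6262 = 5.030 K/W
Q = ΔT/ΣR = (65.4 °C − 15.5 °C)/5.030 = 9.92 W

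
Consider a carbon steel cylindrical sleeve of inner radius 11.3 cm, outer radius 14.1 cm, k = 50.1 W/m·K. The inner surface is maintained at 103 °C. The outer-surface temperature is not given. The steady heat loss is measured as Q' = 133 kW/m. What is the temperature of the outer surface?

T_out = 9.47 °C

Series resistances:
  R'_carbon steel = ln(0.141/0.113)/(2πk) = 0.2214/(2π·50.1) = 7.032×10^-4 m·K/W
ΣR = 7.032×10^-4 m·K/W
ΔT = Q'·ΣR = 1.33×10^5 × 7.032×10^-4 = 93.53 K
Heat flows outward, so T_out = T_in − ΔT = 103 − 93.53 = 9.47 °C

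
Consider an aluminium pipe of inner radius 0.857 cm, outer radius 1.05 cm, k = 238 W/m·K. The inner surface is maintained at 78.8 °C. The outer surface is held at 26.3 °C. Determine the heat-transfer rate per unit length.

Q' = 2πk·ΔT/ln(r₂/r₁) = 2π × 238 × 52.5 / ln(0.0105/0.00857) = 3.87×10^5 W/m

Q' = 387 kW/m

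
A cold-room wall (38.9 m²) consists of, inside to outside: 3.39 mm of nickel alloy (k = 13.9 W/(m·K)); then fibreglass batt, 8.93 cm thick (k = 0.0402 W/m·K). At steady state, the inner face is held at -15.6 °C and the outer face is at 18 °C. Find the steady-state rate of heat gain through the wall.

Q = 588 W

Series thermal resistances, inner to outer:
  R_nickel alloy = L/(kA) = 0.00339/(13.9·38.9) = 6.270×10^-6 K/W
  R_fibreglass batt = L/(kA) = 0.0893/(0.0402·38.9) = 0.05711 K/W
ΣR = 6.270×10^-6 + 0.05711 = 0.05712 K/W
Q = ΔT/ΣR = (-15.6 °C − 18 °C)/0.05712 = -588 W
(Negative Q ⇒ heat flows inward; heat gain = 588 W.)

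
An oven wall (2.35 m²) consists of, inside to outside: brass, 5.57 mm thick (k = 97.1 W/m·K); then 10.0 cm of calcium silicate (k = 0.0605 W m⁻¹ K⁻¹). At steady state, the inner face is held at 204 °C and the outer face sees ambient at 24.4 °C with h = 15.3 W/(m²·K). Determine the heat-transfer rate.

Resistance network (inner→outer):
  R_brass = L/(kA) = 0.00557/(97.1·2.35) = 2.441×10^-5 K/W
  R_calcium silicate = L/(kA) = 0.100/(0.0605·2.35) = 0.7034 K/W
  R_conv,out = 1/(hA) = 1/(15.3·2.35) = 0.02781 K/W
ΣR = 2.441×10^-5 + 0.7034 + 0.02781 = 0.7312 K/W
Q = ΔT/ΣR = (204 °C − 24.4 °C)/0.7312 = 246 W

Q = 246 W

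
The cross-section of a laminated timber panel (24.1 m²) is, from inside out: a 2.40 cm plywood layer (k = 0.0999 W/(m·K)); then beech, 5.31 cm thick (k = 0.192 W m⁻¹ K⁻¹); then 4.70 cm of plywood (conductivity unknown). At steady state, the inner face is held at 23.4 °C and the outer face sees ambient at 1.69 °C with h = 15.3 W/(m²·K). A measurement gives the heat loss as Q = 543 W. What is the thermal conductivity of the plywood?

k = 0.123 W/m·K

ΣR = ΔT/Q = |23.4 − 1.69|/543 = 0.03998 K/W
Known resistances:
  R_plywood = L/(kA) = 0.0240/(0.0999·24.1) = 0.009968 K/W
  R_beech = L/(kA) = 0.0531/(0.192·24.1) = 0.01148 K/W
  R_conv,out = 1/(hA) = 1/(15.3·24.1) = 0.002712 K/W
R_plywood = ΣR − ΣR_known = 0.03998 − 0.02416 = 0.01582 K/W
L/(kA) = 0.01582 ⇒ k = 0.0470/(0.01582·24.1) = 0.123 W/m·K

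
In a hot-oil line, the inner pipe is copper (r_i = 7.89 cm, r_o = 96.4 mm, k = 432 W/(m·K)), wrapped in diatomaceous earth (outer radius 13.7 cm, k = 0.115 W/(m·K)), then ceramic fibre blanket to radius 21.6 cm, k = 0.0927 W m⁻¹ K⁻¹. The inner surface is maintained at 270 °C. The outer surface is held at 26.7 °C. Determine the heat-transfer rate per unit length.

Series thermal resistances, inner to outer:
  R'_copper = ln(0.0964/0.0789)/(2πk) = 0.2003/(2π·432) = 7.380×10^-5 m·K/W
  R'_diatomaceous earth = ln(0.137/0.0964)/(2πk) = 0.3515/(2π·0.115) = 0.4864 m·K/W
  R'_ceramic fibre blanket = ln(0.216/0.137)/(2πk) = 0.4553/(2π·0.0927) = 0.7817 m·K/W
ΣR = 7.380×10^-5 + 0.4864 + 0.7817 = 1.268 m·K/W
Q' = ΔT/ΣR = (270 °C − 26.7 °C)/1.268 = 192 W/m

Q' = 192 W/m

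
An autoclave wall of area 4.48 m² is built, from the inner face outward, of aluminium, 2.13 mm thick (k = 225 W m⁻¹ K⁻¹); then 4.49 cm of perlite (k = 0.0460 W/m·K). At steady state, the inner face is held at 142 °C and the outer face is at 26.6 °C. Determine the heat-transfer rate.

Q = 530 W

Series thermal resistances, inner to outer:
  R_aluminium = L/(kA) = 0.00213/(225·4.48) = 2.113×10^-6 K/W
  R_perlite = L/(kA) = 0.0449/(0.0460·4.48) = 0.2179 K/W
ΣR = 2.113×10^-6 + 0.2179 = 0.2179 K/W
Q = ΔT/ΣR = (142 °C − 26.6 °C)/0.2179 = 530 W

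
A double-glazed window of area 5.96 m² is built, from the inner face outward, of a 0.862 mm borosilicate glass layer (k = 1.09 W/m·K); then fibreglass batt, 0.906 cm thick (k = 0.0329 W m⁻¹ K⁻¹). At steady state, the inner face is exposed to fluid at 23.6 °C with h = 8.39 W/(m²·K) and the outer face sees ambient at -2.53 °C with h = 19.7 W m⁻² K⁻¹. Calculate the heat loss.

Series thermal resistances, inner to outer:
  R_conv,in = 1/(hA) = 1/(8.39·5.96) = 0.02000 K/W
  R_borosilicate glass = L/(kA) = 8.62×10^-4/(1.09·5.96) = 1.327×10^-4 K/W
  R_fibreglass batt = L/(kA) = 0.00906/(0.0329·5.96) = 0.04620 K/W
  R_conv,out = 1/(hA) = 1/(19.7·5.96) = 0.008517 K/W
ΣR = 0.02000 + 1.327×10^-4 + 0.04620 + 0.008517 = 0.07485 K/W
Q = ΔT/ΣR = (23.6 °C − -2.53 °C)/0.07485 = 349 W

Q = 349 W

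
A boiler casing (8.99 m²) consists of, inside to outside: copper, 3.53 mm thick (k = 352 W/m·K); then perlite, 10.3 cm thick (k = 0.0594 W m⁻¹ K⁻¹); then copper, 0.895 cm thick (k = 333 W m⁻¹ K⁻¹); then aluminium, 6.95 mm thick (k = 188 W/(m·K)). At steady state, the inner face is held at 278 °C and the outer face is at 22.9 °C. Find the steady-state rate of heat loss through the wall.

Treat each layer as a resistance in series:
  R_copper = L/(kA) = 0.00353/(352·8.99) = 1.116×10^-6 K/W
  R_perlite = L/(kA) = 0.103/(0.0594·8.99) = 0.1929 K/W
  R_copper = L/(kA) = 0.00895/(333·8.99) = 2.990×10^-6 K/W
  R_aluminium = L/(kA) = 0.00695/(188·8.99) = 4.112×10^-6 K/W
ΣR = 1.116×10^-6 + 0.1929 + 2.990×10^-6 + 4.112×10^-6 = 0.1929 K/W
Q = ΔT/ΣR = (278 °C − 22.9 °C)/0.1929 = 1320 W

Q = 1320 W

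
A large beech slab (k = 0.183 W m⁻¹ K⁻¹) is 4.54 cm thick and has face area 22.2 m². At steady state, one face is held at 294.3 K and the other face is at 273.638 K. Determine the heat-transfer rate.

Q = kA·ΔT/L = 0.183 × 22.2 × |294.3 K − 273.638 K| / 0.0454 = 1850 W

Q = 1850 W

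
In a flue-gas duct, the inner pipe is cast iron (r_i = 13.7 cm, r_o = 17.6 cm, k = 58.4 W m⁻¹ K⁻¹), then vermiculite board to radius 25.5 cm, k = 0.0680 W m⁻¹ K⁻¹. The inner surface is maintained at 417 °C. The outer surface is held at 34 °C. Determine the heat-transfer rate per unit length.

Q' = 441 W/m

Series thermal resistances, inner to outer:
  R'_cast iron = ln(0.176/0.137)/(2πk) = 0.2505/(2π·58.4) = 6.827×10^-4 m·K/W
  R'_vermiculite board = ln(0.255/0.176)/(2πk) = 0.3708/(2π·0.0680) = 0.8678 m·K/W
ΣR = 6.827×10^-4 + 0.8678 = 0.8685 m·K/W
Q' = ΔT/ΣR = (417 °C − 34 °C)/0.8685 = 441 W/m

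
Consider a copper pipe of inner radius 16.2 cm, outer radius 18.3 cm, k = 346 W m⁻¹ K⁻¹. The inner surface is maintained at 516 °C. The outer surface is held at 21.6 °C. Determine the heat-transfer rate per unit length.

Q' = 2πk·ΔT/ln(r₂/r₁) = 2π × 346 × 494.4 / ln(0.183/0.162) = 8.82×10^6 W/m

Q' = 8820 kW/m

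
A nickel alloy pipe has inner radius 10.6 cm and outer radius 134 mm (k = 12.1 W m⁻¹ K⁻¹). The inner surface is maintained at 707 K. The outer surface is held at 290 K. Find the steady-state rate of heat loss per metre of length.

Q' = 135 kW/m

Q' = 2πk·ΔT/ln(r₂/r₁) = 2π × 12.1 × 417 / ln(0.134/0.106) = 1.35×10^5 W/m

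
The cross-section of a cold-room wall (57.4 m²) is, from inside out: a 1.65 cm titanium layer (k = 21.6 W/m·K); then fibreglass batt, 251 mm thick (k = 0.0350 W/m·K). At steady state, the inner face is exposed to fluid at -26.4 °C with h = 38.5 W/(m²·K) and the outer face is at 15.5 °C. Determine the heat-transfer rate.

Treat each layer as a resistance in series:
  R_conv,in = 1/(hA) = 1/(38.5·57.4) = 4.525×10^-4 K/W
  R_titanium = L/(kA) = 0.0165/(21.6·57.4) = 1.331×10^-5 K/W
  R_fibreglass batt = L/(kA) = 0.251/(0.0350·57.4) = 0.1249 K/W
ΣR = 4.525×10^-4 + 1.331×10^-5 + 0.1249 = 0.1254 K/W
Q = ΔT/ΣR = (-26.4 °C − 15.5 °C)/0.1254 = -334 W
(Negative Q ⇒ heat flows inward; heat gain = 334 W.)

Q = 334 W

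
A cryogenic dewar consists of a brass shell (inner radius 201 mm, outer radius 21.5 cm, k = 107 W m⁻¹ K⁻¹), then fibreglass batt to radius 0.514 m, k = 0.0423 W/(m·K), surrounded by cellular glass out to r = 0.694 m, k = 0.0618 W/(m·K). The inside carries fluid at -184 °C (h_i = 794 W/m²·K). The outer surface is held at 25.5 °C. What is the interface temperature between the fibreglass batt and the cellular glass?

Resistance network (inner→outer):
  R_conv,in = 1/(4πr²h) = 1/(4π·0.201²·794) = 0.002481 K/W
  R_brass = (1/0.201 − 1/0.215)/(4πk) = 0.3240/(4π·107) = 2.409×10^-4 K/W
  R_fibreglass batt = (1/0.215 − 1/0.514)/(4πk) = 2.706/(4π·0.0423) = 5.090 K/W
  R_cellular glass = (1/0.514 − 1/0.694)/(4πk) = 0.5046/(4π·0.0618) = 0.6498 K/W
ΣR = 0.002481 + 2.409×10^-4 + 5.090 + 0.6498 = 5.743 K/W
Q = ΔT/ΣR = (-184 °C − 25.5 °C)/5.743 = -36.48 W
From the inner boundary to the fibreglass batt/cellular glass interface, ΣR_partial = 5.093 K/W.
T_interface = T_in − Q·ΣR_partial = -184 °C − (-36.48)(5.093) = 1.8 °C

T = 1.8 °C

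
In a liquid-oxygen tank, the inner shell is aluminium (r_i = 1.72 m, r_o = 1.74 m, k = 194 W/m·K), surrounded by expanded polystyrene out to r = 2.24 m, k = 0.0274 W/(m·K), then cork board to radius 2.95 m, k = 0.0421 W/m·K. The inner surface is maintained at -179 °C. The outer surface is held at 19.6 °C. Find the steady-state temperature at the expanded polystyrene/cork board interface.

Treat each layer as a resistance in series:
  R_aluminium = (1/1.72 − 1/1.74)/(4πk) = 0.006683/(4π·194) = 2.741×10^-6 K/W
  R_expanded polystyrene = (1/1.74 − 1/2.24)/(4πk) = 0.1283/(4π·0.0274) = 0.3726 K/W
  R_cork board = (1/2.24 − 1/2.95)/(4πk) = 0.1074/(4π·0.0421) = 0.2031 K/W
ΣR = 2.741×10^-6 + 0.3726 + 0.2031 = 0.5757 K/W
Q = ΔT/ΣR = (-179 °C − 19.6 °C)/0.5757 = -345.0 W
From the inner boundary to the expanded polystyrene/cork board interface, ΣR_partial = 0.3726 K/W.
T_interface = T_in − Q·ΣR_partial = -179 °C − (-345.0)(0.3726) = -50.5 °C

T = -50.5 °C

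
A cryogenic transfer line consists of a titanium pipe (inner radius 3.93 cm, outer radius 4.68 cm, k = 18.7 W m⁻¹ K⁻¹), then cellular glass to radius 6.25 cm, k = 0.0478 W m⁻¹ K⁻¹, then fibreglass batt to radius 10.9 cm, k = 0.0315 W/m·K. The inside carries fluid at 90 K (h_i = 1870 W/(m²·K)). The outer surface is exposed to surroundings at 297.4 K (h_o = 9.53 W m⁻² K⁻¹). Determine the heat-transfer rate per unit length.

Treat each layer as a resistance in series:
  R'_conv,in = 1/(2πr h) = 1/(2π·0.0393·1870) = 0.002166 m·K/W
  R'_titanium = ln(0.0468/0.0393)/(2πk) = 0.1747/(2π·18.7) = 0.001487 m·K/W
  R'_cellular glass = ln(0.0625/0.0468)/(2πk) = 0.2893/(2π·0.0478) = 0.9632 m·K/W
  R'_fibreglass batt = ln(0.109/0.0625)/(2πk) = 0.5562/(2π·0.0315) = 2.810 m·K/W
  R'_conv,out = 1/(2πr h) = 1/(2π·0.109·9.53) = 0.1532 m·K/W
ΣR = 0.002166 + 0.001487 + 0.9632 + 2.810 + 0.1532 = 3.930 m·K/W
Q' = ΔT/ΣR = (90 K − 297.4 K)/3.930 = -52.8 W/m
(Negative Q' ⇒ heat flows inward; heat gain = 52.8 W/m.)

Q' = 52.8 W/m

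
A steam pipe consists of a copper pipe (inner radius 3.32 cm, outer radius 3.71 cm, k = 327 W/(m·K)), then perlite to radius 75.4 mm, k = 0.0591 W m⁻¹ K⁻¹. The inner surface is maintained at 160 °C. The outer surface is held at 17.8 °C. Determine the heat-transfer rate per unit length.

Q' = 74.5 W/m

Treat each layer as a resistance in series:
  R'_copper = ln(0.0371/0.0332)/(2πk) = 0.1111/(2π·327) = 5.406×10^-5 m·K/W
  R'_perlite = ln(0.0754/0.0371)/(2πk) = 0.7092/(2π·0.0591) = 1.910 m·K/W
ΣR = 5.406×10^-5 + 1.910 = 1.910 m·K/W
Q' = ΔT/ΣR = (160 °C − 17.8 °C)/1.910 = 74.5 W/m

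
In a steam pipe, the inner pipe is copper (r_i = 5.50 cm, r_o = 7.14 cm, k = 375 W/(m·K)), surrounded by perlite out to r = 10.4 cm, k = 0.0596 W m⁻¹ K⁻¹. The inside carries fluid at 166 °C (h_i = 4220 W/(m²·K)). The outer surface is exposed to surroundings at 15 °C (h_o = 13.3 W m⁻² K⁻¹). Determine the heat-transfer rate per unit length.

Q' = 135 W/m

Series thermal resistances, inner to outer:
  R'_conv,in = 1/(2πr h) = 1/(2π·0.0550·4220) = 6.857×10^-4 m·K/W
  R'_copper = ln(0.0714/0.0550)/(2πk) = 0.2610/(2π·375) = 1.108×10^-4 m·K/W
  R'_perlite = ln(0.104/0.0714)/(2πk) = 0.3761/(2π·0.0596) = 1.004 m·K/W
  R'_conv,out = 1/(2πr h) = 1/(2π·0.104·13.3) = 0.1151 m·K/W
ΣR = 6.857×10^-4 + 1.108×10^-4 + 1.004 + 0.1151 = 1.120 m·K/W
Q' = ΔT/ΣR = (166 °C − 15 °C)/1.120 = 135 W/m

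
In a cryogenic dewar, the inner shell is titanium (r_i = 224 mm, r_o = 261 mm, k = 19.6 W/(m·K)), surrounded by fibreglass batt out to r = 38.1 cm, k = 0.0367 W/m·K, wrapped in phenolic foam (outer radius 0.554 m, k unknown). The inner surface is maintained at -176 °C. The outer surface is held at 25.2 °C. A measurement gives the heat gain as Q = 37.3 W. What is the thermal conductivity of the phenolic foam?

ΣR = ΔT/Q = |-176 − 25.2|/37.3 = 5.394 K/W
Known resistances:
  R_titanium = (1/0.224 − 1/0.261)/(4πk) = 0.6329/(4π·19.6) = 0.002569 K/W
  R_fibreglass batt = (1/0.261 − 1/0.381)/(4πk) = 1.207/(4π·0.0367) = 2.617 K/W
R_phenolic foam = ΣR − ΣR_known = 5.394 − 2.620 = 2.774 K/W
(1/r₁−1/r₂)/(4πk) = 2.774 ⇒ k = 0.8196/(4π·2.774) = 0.0235 W/m·K

k = 0.0235 W/m·K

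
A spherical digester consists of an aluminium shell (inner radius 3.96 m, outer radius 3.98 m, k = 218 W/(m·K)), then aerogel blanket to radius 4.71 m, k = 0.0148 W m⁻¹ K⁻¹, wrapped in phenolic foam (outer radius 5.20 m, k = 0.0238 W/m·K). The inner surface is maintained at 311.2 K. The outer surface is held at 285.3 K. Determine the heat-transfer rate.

Resistance network (inner→outer):
  R_aluminium = (1/3.96 − 1/3.98)/(4πk) = 0.001269/(4π·218) = 4.632×10^-7 K/W
  R_aerogel blanket = (1/3.98 − 1/4.71)/(4πk) = 0.03894/(4π·0.0148) = 0.2094 K/W
  R_phenolic foam = (1/4.71 − 1/5.20)/(4πk) = 0.02001/(4π·0.0238) = 0.06689 K/W
ΣR = 4.632×10^-7 + 0.2094 + 0.06689 = 0.2763 K/W
Q = ΔT/ΣR = (311.2 K − 285.3 K)/0.2763 = 93.7 W

Q = 93.7 W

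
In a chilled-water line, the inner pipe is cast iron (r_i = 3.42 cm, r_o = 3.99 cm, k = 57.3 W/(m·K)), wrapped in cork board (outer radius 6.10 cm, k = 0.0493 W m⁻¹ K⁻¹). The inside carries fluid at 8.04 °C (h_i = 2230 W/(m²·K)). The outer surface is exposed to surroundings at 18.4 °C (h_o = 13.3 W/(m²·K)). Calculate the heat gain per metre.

Resistance network (inner→outer):
  R'_conv,in = 1/(2πr h) = 1/(2π·0.0342·2230) = 0.002087 m·K/W
  R'_cast iron = ln(0.0399/0.0342)/(2πk) = 0.1542/(2π·57.3) = 4.282×10^-4 m·K/W
  R'_cork board = ln(0.0610/0.0399)/(2πk) = 0.4245/(2π·0.0493) = 1.370 m·K/W
  R'_conv,out = 1/(2πr h) = 1/(2π·0.0610·13.3) = 0.1962 m·K/W
ΣR = 0.002087 + 4.282×10^-4 + 1.370 + 0.1962 = 1.569 m·K/W
Q' = ΔT/ΣR = (8.04 °C − 18.4 °C)/1.569 = -6.60 W/m
(Negative Q' ⇒ heat flows inward; heat gain = 6.60 W/m.)

Q' = 6.60 W/m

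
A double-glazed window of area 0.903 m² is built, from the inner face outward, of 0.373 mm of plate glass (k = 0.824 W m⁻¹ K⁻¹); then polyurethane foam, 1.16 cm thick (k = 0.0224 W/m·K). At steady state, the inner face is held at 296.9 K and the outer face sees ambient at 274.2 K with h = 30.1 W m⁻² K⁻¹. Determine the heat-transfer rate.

Q = 37.2 W

Series thermal resistances, inner to outer:
  R_plate glass = L/(kA) = 3.73×10^-4/(0.824·0.903) = 5.013×10^-4 K/W
  R_polyurethane foam = L/(kA) = 0.0116/(0.0224·0.903) = 0.5735 K/W
  R_conv,out = 1/(hA) = 1/(30.1·0.903) = 0.03679 K/W
ΣR = 5.013×10^-4 + 0.5735 + 0.03679 = 0.6108 K/W
Q = ΔT/ΣR = (296.9 K − 274.2 K)/0.6108 = 37.2 W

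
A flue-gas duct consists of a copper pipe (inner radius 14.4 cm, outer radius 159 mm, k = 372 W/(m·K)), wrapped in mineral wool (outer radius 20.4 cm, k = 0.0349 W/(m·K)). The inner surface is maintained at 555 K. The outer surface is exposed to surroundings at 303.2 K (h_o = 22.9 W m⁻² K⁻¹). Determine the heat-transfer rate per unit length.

Q' = 215 W/m

Series thermal resistances, inner to outer:
  R'_copper = ln(0.159/0.144)/(2πk) = 0.09909/(2π·372) = 4.239×10^-5 m·K/W
  R'_mineral wool = ln(0.204/0.159)/(2πk) = 0.2492/(2π·0.0349) = 1.137 m·K/W
  R'_conv,out = 1/(2πr h) = 1/(2π·0.204·22.9) = 0.03407 m·K/W
ΣR = 4.239×10^-5 + 1.137 + 0.03407 = 1.171 m·K/W
Q' = ΔT/ΣR = (555 K − 303.2 K)/1.171 = 215 W/m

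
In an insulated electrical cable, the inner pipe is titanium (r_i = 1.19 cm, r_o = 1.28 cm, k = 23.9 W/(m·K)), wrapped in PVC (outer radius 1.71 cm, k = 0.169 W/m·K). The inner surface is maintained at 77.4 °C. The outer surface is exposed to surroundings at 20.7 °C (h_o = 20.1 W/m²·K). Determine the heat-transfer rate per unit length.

Series thermal resistances, inner to outer:
  R'_titanium = ln(0.0128/0.0119)/(2πk) = 0.07291/(2π·23.9) = 4.855×10^-4 m·K/W
  R'_PVC = ln(0.0171/0.0128)/(2πk) = 0.2896/(2π·0.169) = 0.2728 m·K/W
  R'_conv,out = 1/(2πr h) = 1/(2π·0.0171·20.1) = 0.4631 m·K/W
ΣR = 4.855×10^-4 + 0.2728 + 0.4631 = 0.7364 m·K/W
Q' = ΔT/ΣR = (77.4 °C − 20.7 °C)/0.7364 = 77.0 W/m

Q' = 77.0 W/m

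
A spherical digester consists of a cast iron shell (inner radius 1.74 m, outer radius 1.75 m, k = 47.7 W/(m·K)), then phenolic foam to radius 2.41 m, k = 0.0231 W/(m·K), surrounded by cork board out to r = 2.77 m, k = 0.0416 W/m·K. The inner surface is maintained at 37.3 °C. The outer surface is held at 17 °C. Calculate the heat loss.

Q = 31.6 W

Series thermal resistances, inner to outer:
  R_cast iron = (1/1.74 − 1/1.75)/(4πk) = 0.003284/(4π·47.7) = 5.479×10^-6 K/W
  R_phenolic foam = (1/1.75 − 1/2.41)/(4πk) = 0.1565/(4π·0.0231) = 0.5391 K/W
  R_cork board = (1/2.41 − 1/2.77)/(4πk) = 0.05393/(4π·0.0416) = 0.1032 K/W
ΣR = 5.479×10^-6 + 0.5391 + 0.1032 = 0.6423 K/W
Q = ΔT/ΣR = (37.3 °C − 17 °C)/0.6423 = 31.6 W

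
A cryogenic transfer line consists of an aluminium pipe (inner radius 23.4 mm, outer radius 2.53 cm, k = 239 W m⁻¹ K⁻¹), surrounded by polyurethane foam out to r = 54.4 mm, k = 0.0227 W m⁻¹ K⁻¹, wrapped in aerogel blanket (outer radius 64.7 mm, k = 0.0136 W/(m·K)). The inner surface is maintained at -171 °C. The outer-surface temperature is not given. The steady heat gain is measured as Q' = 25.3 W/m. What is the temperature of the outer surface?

T_out = 16.1 °C

Series resistances:
  R'_aluminium = ln(0.0253/0.0234)/(2πk) = 0.07807/(2π·239) = 5.199×10^-5 m·K/W
  R'_polyurethane foam = ln(0.0544/0.0253)/(2πk) = 0.7656/(2π·0.0227) = 5.368 m·K/W
  R'_aerogel blanket = ln(0.0647/0.0544)/(2πk) = 0.1734/(2π·0.0136) = 2.029 m·K/W
ΣR = 7.397 m·K/W
ΔT = Q'·ΣR = 25.3 × 7.397 = 187.1 K
Heat flows inward, so T_out = T_in + ΔT = -171 + 187.1 = 16.1 °C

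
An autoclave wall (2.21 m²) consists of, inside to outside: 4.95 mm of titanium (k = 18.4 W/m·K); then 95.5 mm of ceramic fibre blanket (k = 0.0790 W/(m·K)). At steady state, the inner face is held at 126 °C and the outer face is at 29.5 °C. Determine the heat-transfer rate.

Q = 176 W

Treat each layer as a resistance in series:
  R_titanium = L/(kA) = 0.00495/(18.4·2.21) = 1.217×10^-4 K/W
  R_ceramic fibre blanket = L/(kA) = 0.0955/(0.0790·2.21) = 0.5470 K/W
ΣR = 1.217×10^-4 + 0.5470 = 0.5471 K/W
Q = ΔT/ΣR = (126 °C − 29.5 °C)/0.5471 = 176 W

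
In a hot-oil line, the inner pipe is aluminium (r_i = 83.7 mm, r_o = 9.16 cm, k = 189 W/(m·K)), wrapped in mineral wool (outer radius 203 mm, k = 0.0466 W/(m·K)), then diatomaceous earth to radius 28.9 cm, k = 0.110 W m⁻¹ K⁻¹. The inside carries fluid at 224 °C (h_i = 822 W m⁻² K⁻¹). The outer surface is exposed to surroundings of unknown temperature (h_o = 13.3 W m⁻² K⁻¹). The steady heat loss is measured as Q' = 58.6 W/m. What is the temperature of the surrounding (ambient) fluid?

T_out = 32.2 °C

Sum the resistances:
  R'_conv,in = 1/(2πr h) = 1/(2π·0.0837·822) = 0.002313 m·K/W
  R'_aluminium = ln(0.0916/0.0837)/(2πk) = 0.09019/(2π·189) = 7.595×10^-5 m·K/W
  R'_mineral wool = ln(0.203/0.0916)/(2πk) = 0.7958/(2π·0.0466) = 2.718 m·K/W
  R'_diatomaceous earth = ln(0.289/0.203)/(2πk) = 0.3532/(2π·0.110) = 0.5111 m·K/W
  R'_conv,out = 1/(2πr h) = 1/(2π·0.289·13.3) = 0.04141 m·K/W
ΣR = 3.273 m·K/W
ΔT = Q'·ΣR = 58.6 × 3.273 = 191.8 K
Heat flows outward, so T_out = T_in − ΔT = 224 − 191.8 = 32.2 °C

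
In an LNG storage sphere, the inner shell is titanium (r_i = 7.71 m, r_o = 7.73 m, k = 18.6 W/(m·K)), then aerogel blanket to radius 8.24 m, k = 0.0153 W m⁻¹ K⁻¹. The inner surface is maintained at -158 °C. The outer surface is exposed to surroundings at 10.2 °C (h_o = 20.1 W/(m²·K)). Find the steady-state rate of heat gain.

Q = 4.03 kW

Series thermal resistances, inner to outer:
  R_titanium = (1/7.71 − 1/7.73)/(4πk) = 3.356×10^-4/(4π·18.6) = 1.436×10^-6 K/W
  R_aerogel blanket = (1/7.73 − 1/8.24)/(4πk) = 0.008007/(4π·0.0153) = 0.04164 K/W
  R_conv,out = 1/(4πr²h) = 1/(4π·8.24²·20.1) = 5.831×10^-5 K/W
ΣR = 1.436×10^-6 + 0.04164 + 5.831×10^-5 = 0.04170 K/W
Q = ΔT/ΣR = (-158 °C − 10.2 °C)/0.04170 = -4030 W
(Negative Q ⇒ heat flows inward; heat gain = 4030 W.)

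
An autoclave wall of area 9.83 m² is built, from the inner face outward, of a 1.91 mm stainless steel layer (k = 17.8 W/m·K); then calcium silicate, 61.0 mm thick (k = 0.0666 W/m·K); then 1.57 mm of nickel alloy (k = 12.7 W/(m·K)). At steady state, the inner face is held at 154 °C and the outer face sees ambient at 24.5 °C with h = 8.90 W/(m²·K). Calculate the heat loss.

Resistance network (inner→outer):
  R_stainless steel = L/(kA) = 0.00191/(17.8·9.83) = 1.092×10^-5 K/W
  R_calcium silicate = L/(kA) = 0.0610/(0.0666·9.83) = 0.09318 K/W
  R_nickel alloy = L/(kA) = 0.00157/(12.7·9.83) = 1.258×10^-5 K/W
  R_conv,out = 1/(hA) = 1/(8.90·9.83) = 0.01143 K/W
ΣR = 1.092×10^-5 + 0.09318 + 1.258×10^-5 + 0.01143 = 0.1046 K/W
Q = ΔT/ΣR = (154 °C − 24.5 °C)/0.1046 = 1240 W

Q = 1240 W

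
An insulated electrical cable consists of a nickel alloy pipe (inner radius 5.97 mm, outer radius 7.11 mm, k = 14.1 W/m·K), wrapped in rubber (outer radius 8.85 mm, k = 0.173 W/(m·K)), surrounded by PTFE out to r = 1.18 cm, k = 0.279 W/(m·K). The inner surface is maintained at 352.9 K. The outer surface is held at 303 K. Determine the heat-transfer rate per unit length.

Q' = 136 W/m

Resistance network (inner→outer):
  R'_nickel alloy = ln(0.00711/0.00597)/(2πk) = 0.1748/(2π·14.1) = 0.001973 m·K/W
  R'_rubber = ln(0.00885/0.00711)/(2πk) = 0.2189/(2π·0.173) = 0.2014 m·K/W
  R'_PTFE = ln(0.0118/0.00885)/(2πk) = 0.2877/(2π·0.279) = 0.1641 m·K/W
ΣR = 0.001973 + 0.2014 + 0.1641 = 0.3675 m·K/W
Q' = ΔT/ΣR = (352.9 K − 303 K)/0.3675 = 136 W/m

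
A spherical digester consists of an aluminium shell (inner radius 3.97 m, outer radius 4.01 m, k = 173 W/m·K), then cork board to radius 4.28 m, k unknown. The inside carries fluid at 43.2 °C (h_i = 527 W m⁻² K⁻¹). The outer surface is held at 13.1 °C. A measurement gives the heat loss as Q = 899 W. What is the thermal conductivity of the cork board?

k = 0.0374 W/m·K

ΣR = ΔT/Q = |43.2 − 13.1|/899 = 0.03348 K/W
Known resistances:
  R_conv,in = 1/(4πr²h) = 1/(4π·3.97²·527) = 9.581×10^-6 K/W
  R_aluminium = (1/3.97 − 1/4.01)/(4πk) = 0.002513/(4π·173) = 1.156×10^-6 K/W
R_cork board = ΣR − ΣR_known = 0.03348 − 1.074×10^-5 = 0.03347 K/W
(1/r₁−1/r₂)/(4πk) = 0.03347 ⇒ k = 0.01573/(4π·0.03347) = 0.0374 W/m·K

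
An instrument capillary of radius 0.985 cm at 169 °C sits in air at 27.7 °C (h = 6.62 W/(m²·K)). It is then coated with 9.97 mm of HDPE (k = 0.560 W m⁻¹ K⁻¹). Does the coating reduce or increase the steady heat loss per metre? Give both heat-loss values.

increases: 57.9 → 100 W/m

Critical radius for a cylinder: r_cr = k/h = 0.0846 m = 8.46 cm.
Outer radius after coating: r₂ = 0.00985 + 0.00997 = 0.01982 m.
Since r₁ < r_cr and r₂ ≤ r_cr, the coating moves toward the maximum at r_cr — heat loss rises.
Bare: R = 1/(2πr₁h) = 2.441 m·K/W; Q = 141.3/2.441 = 57.9 W/m.
Coated: R = R_cond + R_conv = 1.412 m·K/W; Q = 141.3/1.412 = 100 W/m.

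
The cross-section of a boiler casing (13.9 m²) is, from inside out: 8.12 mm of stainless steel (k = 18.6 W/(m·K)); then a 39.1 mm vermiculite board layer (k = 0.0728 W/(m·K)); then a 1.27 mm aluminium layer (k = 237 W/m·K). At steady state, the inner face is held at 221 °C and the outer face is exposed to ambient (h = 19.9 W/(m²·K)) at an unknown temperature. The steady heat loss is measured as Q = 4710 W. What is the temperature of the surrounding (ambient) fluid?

Sum the resistances:
  R_stainless steel = L/(kA) = 0.00812/(18.6·13.9) = 3.141×10^-5 K/W
  R_vermiculite board = L/(kA) = 0.0391/(0.0728·13.9) = 0.03864 K/W
  R_aluminium = L/(kA) = 0.00127/(237·13.9) = 3.855×10^-7 K/W
  R_conv,out = 1/(hA) = 1/(19.9·13.9) = 0.003615 K/W
ΣR = 0.04229 K/W
ΔT = Q·ΣR = 4710 × 0.04229 = 199.2 K
Heat flows outward, so T_out = T_in − ΔT = 221 − 199.2 = 21.8 °C

T_out = 21.8 °C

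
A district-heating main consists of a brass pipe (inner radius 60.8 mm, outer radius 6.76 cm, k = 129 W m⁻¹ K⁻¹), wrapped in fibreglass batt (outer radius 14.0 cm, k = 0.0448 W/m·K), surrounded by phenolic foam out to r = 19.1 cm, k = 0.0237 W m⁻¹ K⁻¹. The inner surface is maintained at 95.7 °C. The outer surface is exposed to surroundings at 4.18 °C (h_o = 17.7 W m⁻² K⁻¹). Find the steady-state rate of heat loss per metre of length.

Q' = 19.4 W/m

Series thermal resistances, inner to outer:
  R'_brass = ln(0.0676/0.0608)/(2πk) = 0.1060/(2π·129) = 1.308×10^-4 m·K/W
  R'_fibreglass batt = ln(0.140/0.0676)/(2πk) = 0.7280/(2π·0.0448) = 2.586 m·K/W
  R'_phenolic foam = ln(0.191/0.140)/(2πk) = 0.3106/(2π·0.0237) = 2.086 m·K/W
  R'_conv,out = 1/(2πr h) = 1/(2π·0.191·17.7) = 0.04708 m·K/W
ΣR = 1.308×10^-4 + 2.586 + 2.086 + 0.04708 = 4.719 m·K/W
Q' = ΔT/ΣR = (95.7 °C − 4.18 °C)/4.719 = 19.4 W/m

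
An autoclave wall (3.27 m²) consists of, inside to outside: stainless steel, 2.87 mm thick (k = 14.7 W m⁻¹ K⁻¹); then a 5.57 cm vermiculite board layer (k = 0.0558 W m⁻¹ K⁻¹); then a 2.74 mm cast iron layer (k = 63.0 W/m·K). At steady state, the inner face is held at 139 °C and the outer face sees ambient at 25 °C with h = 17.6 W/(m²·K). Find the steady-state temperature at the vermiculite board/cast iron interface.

Resistance network (inner→outer):
  R_stainless steel = L/(kA) = 0.00287/(14.7·3.27) = 5.971×10^-5 K/W
  R_vermiculite board = L/(kA) = 0.0557/(0.0558·3.27) = 0.3053 K/W
  R_cast iron = L/(kA) = 0.00274/(63.0·3.27) = 1.330×10^-5 K/W
  R_conv,out = 1/(hA) = 1/(17.6·3.27) = 0.01738 K/W
ΣR = 5.971×10^-5 + 0.3053 + 1.330×10^-5 + 0.01738 = 0.3228 K/W
Q = ΔT/ΣR = (139 °C − 25 °C)/0.3228 = 353.2 W
From the inner boundary to the vermiculite board/cast iron interface, ΣR_partial = 0.3054 K/W.
T_interface = T_in − Q·ΣR_partial = 139 °C − (353.2)(0.3054) = 31.1 °C

T = 31.1 °C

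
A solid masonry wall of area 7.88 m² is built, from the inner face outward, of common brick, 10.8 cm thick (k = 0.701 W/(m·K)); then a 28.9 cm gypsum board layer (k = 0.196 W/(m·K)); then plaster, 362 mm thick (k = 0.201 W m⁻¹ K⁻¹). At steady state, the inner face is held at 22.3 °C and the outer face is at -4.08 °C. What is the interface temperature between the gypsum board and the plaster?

T = 9.77 °C

Series thermal resistances, inner to outer:
  R_common brick = L/(kA) = 0.108/(0.701·7.88) = 0.01955 K/W
  R_gypsum board = L/(kA) = 0.289/(0.196·7.88) = 0.1871 K/W
  R_plaster = L/(kA) = 0.362/(0.201·7.88) = 0.2286 K/W
ΣR = 0.01955 + 0.1871 + 0.2286 = 0.4352 K/W
Q = ΔT/ΣR = (22.3 °C − -4.08 °C)/0.4352 = 60.62 W
From the inner boundary to the gypsum board/plaster interface, ΣR_partial = 0.2067 K/W.
T_interface = T_in − Q·ΣR_partial = 22.3 °C − (60.62)(0.2067) = 9.77 °C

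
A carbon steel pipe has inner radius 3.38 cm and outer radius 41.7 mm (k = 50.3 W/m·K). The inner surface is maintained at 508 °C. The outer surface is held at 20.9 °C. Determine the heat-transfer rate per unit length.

Q' = 733 kW/m

Q' = 2πk·ΔT/ln(r₂/r₁) = 2π × 50.3 × 487.1 / ln(0.0417/0.0338) = 7.33×10^5 W/m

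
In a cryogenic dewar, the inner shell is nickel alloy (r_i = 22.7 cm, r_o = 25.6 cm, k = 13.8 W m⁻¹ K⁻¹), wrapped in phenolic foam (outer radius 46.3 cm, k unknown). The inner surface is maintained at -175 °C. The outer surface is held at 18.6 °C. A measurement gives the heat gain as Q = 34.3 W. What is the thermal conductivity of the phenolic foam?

ΣR = ΔT/Q = |-175 − 18.6|/34.3 = 5.644 K/W
Known resistances:
  R_nickel alloy = (1/0.227 − 1/0.256)/(4πk) = 0.4990/(4π·13.8) = 0.002878 K/W
R_phenolic foam = ΣR − ΣR_known = 5.644 − 0.002878 = 5.641 K/W
(1/r₁−1/r₂)/(4πk) = 5.641 ⇒ k = 1.746/(4π·5.641) = 0.0246 W/m·K

k = 0.0246 W/m·K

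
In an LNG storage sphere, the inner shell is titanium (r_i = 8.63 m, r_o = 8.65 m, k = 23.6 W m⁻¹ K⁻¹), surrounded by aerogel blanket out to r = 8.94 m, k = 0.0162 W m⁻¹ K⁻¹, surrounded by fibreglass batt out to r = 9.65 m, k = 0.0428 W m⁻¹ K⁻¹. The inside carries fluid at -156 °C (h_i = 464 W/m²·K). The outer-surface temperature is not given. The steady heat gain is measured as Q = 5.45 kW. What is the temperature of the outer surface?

T_out = 27.8 °C

Series resistances:
  R_conv,in = 1/(4πr²h) = 1/(4π·8.63²·464) = 2.303×10^-6 K/W
  R_titanium = (1/8.63 − 1/8.65)/(4πk) = 2.679×10^-4/(4π·23.6) = 9.034×10^-7 K/W
  R_aerogel blanket = (1/8.65 − 1/8.94)/(4πk) = 0.003750/(4π·0.0162) = 0.01842 K/W
  R_fibreglass batt = (1/8.94 − 1/9.65)/(4πk) = 0.008230/(4π·0.0428) = 0.01530 K/W
ΣR = 0.03373 K/W
ΔT = Q·ΣR = 5450 × 0.03373 = 183.8 K
Heat flows inward, so T_out = T_in + ΔT = -156 + 183.8 = 27.8 °C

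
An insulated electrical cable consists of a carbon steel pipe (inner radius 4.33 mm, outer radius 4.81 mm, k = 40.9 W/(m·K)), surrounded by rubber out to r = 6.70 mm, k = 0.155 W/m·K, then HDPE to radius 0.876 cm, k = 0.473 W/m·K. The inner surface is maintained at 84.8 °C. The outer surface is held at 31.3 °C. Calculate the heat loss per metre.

Q' = 124 W/m

Resistance network (inner→outer):
  R'_carbon steel = ln(0.00481/0.00433)/(2πk) = 0.1051/(2π·40.9) = 4.091×10^-4 m·K/W
  R'_rubber = ln(0.00670/0.00481)/(2πk) = 0.3314/(2π·0.155) = 0.3403 m·K/W
  R'_HDPE = ln(0.00876/0.00670)/(2πk) = 0.2681/(2π·0.473) = 0.09021 m·K/W
ΣR = 4.091×10^-4 + 0.3403 + 0.09021 = 0.4309 m·K/W
Q' = ΔT/ΣR = (84.8 °C − 31.3 °C)/0.4309 = 124 W/m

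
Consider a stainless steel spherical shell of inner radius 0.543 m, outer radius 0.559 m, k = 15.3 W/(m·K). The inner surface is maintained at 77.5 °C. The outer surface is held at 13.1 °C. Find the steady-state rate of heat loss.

Q = 4πk·ΔT/(1/r₁ − 1/r₂) = 4π × 15.3 × 64.4 / (1/0.543 − 1/0.559) = 2.35×10^5 W

Q = 235 kW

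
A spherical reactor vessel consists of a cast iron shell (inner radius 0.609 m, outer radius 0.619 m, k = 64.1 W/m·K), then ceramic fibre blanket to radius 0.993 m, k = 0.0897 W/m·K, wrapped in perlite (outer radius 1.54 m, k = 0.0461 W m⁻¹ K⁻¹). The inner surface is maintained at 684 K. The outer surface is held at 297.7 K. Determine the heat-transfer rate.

Q = 334 W

Series thermal resistances, inner to outer:
  R_cast iron = (1/0.609 − 1/0.619)/(4πk) = 0.02653/(4π·64.1) = 3.293×10^-5 K/W
  R_ceramic fibre blanket = (1/0.619 − 1/0.993)/(4πk) = 0.6085/(4π·0.0897) = 0.5398 K/W
  R_perlite = (1/0.993 − 1/1.54)/(4πk) = 0.3577/(4π·0.0461) = 0.6175 K/W
ΣR = 3.293×10^-5 + 0.5398 + 0.6175 = 1.157 K/W
Q = ΔT/ΣR = (684 K − 297.7 K)/1.157 = 334 W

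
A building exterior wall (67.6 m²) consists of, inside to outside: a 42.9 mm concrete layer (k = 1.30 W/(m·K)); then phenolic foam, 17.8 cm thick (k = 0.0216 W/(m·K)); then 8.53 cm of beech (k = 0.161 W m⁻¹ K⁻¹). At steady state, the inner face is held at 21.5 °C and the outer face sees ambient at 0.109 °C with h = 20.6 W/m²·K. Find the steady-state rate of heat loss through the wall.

Treat each layer as a resistance in series:
  R_concrete = L/(kA) = 0.0429/(1.30·67.6) = 4.882×10^-4 K/W
  R_phenolic foam = L/(kA) = 0.178/(0.0216·67.6) = 0.1219 K/W
  R_beech = L/(kA) = 0.0853/(0.161·67.6) = 0.007837 K/W
  R_conv,out = 1/(hA) = 1/(20.6·67.6) = 7.181×10^-4 K/W
ΣR = 4.882×10^-4 + 0.1219 + 0.007837 + 7.181×10^-4 = 0.1309 K/W
Q = ΔT/ΣR = (21.5 °C − 0.109 °C)/0.1309 = 163 W

Q = 163 W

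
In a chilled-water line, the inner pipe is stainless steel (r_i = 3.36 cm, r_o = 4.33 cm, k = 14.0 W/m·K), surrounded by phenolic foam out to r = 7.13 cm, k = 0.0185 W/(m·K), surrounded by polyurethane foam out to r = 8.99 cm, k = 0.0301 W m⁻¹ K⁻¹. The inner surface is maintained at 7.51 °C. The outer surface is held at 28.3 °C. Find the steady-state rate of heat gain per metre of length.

Treat each layer as a resistance in series:
  R'_stainless steel = ln(0.0433/0.0336)/(2πk) = 0.2536/(2π·14.0) = 0.002883 m·K/W
  R'_phenolic foam = ln(0.0713/0.0433)/(2πk) = 0.4987/(2π·0.0185) = 4.291 m·K/W
  R'_polyurethane foam = ln(0.0899/0.0713)/(2πk) = 0.2318/(2π·0.0301) = 1.226 m·K/W
ΣR = 0.002883 + 4.291 + 1.226 = 5.520 m·K/W
Q' = ΔT/ΣR = (7.51 °C − 28.3 °C)/5.520 = -3.77 W/m
(Negative Q' ⇒ heat flows inward; heat gain = 3.77 W/m.)

Q' = 3.77 W/m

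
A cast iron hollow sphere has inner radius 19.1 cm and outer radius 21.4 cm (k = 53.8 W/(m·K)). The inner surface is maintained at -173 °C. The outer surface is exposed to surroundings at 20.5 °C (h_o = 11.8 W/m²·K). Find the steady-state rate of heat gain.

Resistance network (inner→outer):
  R_cast iron = (1/0.191 − 1/0.214)/(4πk) = 0.5627/(4π·53.8) = 8.323×10^-4 K/W
  R_conv,out = 1/(4πr²h) = 1/(4π·0.214²·11.8) = 0.1473 K/W
ΣR = 8.323×10^-4 + 0.1473 = 0.1481 K/W
Q = ΔT/ΣR = (-173 °C − 20.5 °C)/0.1481 = -1310 W
(Negative Q ⇒ heat flows inward; heat gain = 1310 W.)

Q = 1310 W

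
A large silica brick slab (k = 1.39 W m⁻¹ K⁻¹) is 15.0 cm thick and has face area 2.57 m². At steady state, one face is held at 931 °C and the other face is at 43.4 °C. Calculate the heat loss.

Q = 21100 W

Q = kA·ΔT/L = 1.39 × 2.57 × |931 °C − 43.4 °C| / 0.150 = 21100 W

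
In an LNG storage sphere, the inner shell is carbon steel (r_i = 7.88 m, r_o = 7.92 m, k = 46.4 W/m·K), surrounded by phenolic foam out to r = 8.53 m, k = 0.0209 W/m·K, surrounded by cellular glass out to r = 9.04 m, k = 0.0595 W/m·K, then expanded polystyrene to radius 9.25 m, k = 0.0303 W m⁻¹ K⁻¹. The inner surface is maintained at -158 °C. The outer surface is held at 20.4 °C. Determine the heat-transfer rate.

Q = 3.58 kW

Resistance network (inner→outer):
  R_carbon steel = (1/7.88 − 1/7.92)/(4πk) = 6.409×10^-4/(4π·46.4) = 1.099×10^-6 K/W
  R_phenolic foam = (1/7.92 − 1/8.53)/(4πk) = 0.009029/(4π·0.0209) = 0.03438 K/W
  R_cellular glass = (1/8.53 − 1/9.04)/(4πk) = 0.006614/(4π·0.0595) = 0.008846 K/W
  R_expanded polystyrene = (1/9.04 − 1/9.25)/(4πk) = 0.002511/(4π·0.0303) = 0.006596 K/W
ΣR = 1.099×10^-6 + 0.03438 + 0.008846 + 0.006596 = 0.04982 K/W
Q = ΔT/ΣR = (-158 °C − 20.4 °C)/0.04982 = -3580 W
(Negative Q ⇒ heat flows inward; heat gain = 3580 W.)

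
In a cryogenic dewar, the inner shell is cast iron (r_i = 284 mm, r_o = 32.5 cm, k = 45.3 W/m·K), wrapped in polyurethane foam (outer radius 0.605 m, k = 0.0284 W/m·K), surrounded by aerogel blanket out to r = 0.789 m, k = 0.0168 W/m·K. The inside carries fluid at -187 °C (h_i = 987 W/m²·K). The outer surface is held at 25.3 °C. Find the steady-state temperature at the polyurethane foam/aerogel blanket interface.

Resistance network (inner→outer):
  R_conv,in = 1/(4πr²h) = 1/(4π·0.284²·987) = 9.996×10^-4 K/W
  R_cast iron = (1/0.284 − 1/0.325)/(4πk) = 0.4442/(4π·45.3) = 7.803×10^-4 K/W
  R_polyurethane foam = (1/0.325 − 1/0.605)/(4πk) = 1.424/(4π·0.0284) = 3.990 K/W
  R_aerogel blanket = (1/0.605 − 1/0.789)/(4πk) = 0.3855/(4π·0.0168) = 1.826 K/W
ΣR = 9.996×10^-4 + 7.803×10^-4 + 3.990 + 1.826 = 5.818 K/W
Q = ΔT/ΣR = (-187 °C − 25.3 °C)/5.818 = -36.49 W
From the inner boundary to the polyurethane foam/aerogel blanket interface, ΣR_partial = 3.992 K/W.
T_interface = T_in − Q·ΣR_partial = -187 °C − (-36.49)(3.992) = -41.3 °C

T = -41.3 °C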